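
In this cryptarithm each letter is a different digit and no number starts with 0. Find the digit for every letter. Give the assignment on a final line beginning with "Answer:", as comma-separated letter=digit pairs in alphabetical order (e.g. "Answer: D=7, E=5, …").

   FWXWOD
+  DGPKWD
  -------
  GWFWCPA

Step 1. [col 1: D + D ≡ A (mod 10)] A=6 is one option consistent with column 1 (D + D ≡ A (mod 10), carry-in 0) — take it ⇒ A=6.
Step 2. [G] the sum has 7 digits but both addends have 6; that extra leading digit G is the final carry, namely 1 ⇒ G=1.
Step 3. [col 1: D + D ≡ A (mod 10)] no forcing yet in column 1 (carry-in 0); D=8 is free and consistent — try it ⇒ D=8.
Step 4. [col 2: O + W ≡ P (mod 10)] column 2 (O + W ≡ P (mod 10), carry-in 1) doesn't pin W yet; pick W=2 and continue. So W=2.
Step 5. [col 2: O + W ≡ P (mod 10)] no forcing yet in column 2 (carry-in 1); P=3 is free and consistent — try it. So P=3.
Step 6. [col 2: O + W ≡ P (mod 10)] from column 2 (W=2, P=3, carry-in 1, digits 1,2,3,6,8 already taken and all letters distinct): O must equal 0 ⇒ O=0.
Step 7. [col 3: W + K ≡ C (mod 10)] no forcing yet in column 3 (carry-in 0); K=5 is free and consistent — try it, so K=5.
Step 8. [col 3: W + K ≡ C (mod 10)] column 3: given W=2, K=5, carry-in 0, and digits 0,1,2,3,5,6,8 already taken and all letters distinct, W+K≡C (mod 10) forces C=7 ⇒ C=7.
Step 9. [col 4: X + P ≡ W (mod 10)] from column 4 (P=3, W=2, carry-in 0, digits 0,1,2,3,5,6,7,8 already taken and all letters distinct): X must equal 9, so X=9.
Step 10. [col 5: W + G ≡ F (mod 10)] column 5: given W=2, G=1, carry-in 1, and digits 0,1,2,3,5,6,7,8,9 already taken and all letters distinct, W+G≡F (mod 10) forces F=4. So F=4.

Answer: A=6, C=7, D=8, F=4, G=1, K=5, O=0, P=3, W=2, X=9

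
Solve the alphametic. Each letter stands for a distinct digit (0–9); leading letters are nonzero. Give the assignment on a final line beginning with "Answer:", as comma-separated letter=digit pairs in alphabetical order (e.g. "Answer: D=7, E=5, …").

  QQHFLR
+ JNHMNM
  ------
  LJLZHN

Step 1. [col 1: R + M ≡ N (mod 10)] no forcing yet in column 1 (carry-in 0); R=1 is free and consistent — try it, so R=1.
Step 2. [col 1: R + M ≡ N (mod 10)] several values work for M in column 1 (R + M ≡ N (mod 10), carry-in 0); try M=9 ⇒ M=9.
Step 3. [col 1: R + M ≡ N (mod 10)] from column 1 (R=1, M=9, carry-in 0, digits 1,9 already taken and all letters distinct): N must equal 0. So N=0.
Step 4. [col 2: L + N ≡ H (mod 10)] column 2 (L + N ≡ H (mod 10), carry-in 1) doesn't pin H yet; pick H=8 and continue, so H=8.
Step 5. [col 2: L + N ≡ H (mod 10)] in column 2 we have L+N≡H with carry-in 1; given N=0, H=8 and digits 0,1,8,9 already taken and all letters distinct, that pins L to 7, so L=7.
Step 6. [col 3: F + M ≡ Z (mod 10)] no forcing yet in column 3 (carry-in 0); Z=5 is free and consistent — try it ⇒ Z=5.
Step 7. [col 3: F + M ≡ Z (mod 10)] in column 3 we have F+M≡Z with carry-in 0; given M=9, Z=5 and digits 0,1,5,7,8,9 already taken and all letters distinct, that pins F to 6 ⇒ F=6.
Step 8. [col 5: Q + N ≡ J (mod 10)] Q=3 is one option consistent with column 5 (Q + N ≡ J (mod 10), carry-in 1) — take it ⇒ Q=3.
Step 9. [col 5: Q + N ≡ J (mod 10)] column 5: given Q=3, N=0, carry-in 1, and digits 0,1,3,5,6,7,8,9 already taken and all letters distinct, Q+N≡J (mod 10) forces J=4, so J=4.

Answer: F=6, H=8, J=4, L=7, M=9, N=0, Q=3, R=1, Z=5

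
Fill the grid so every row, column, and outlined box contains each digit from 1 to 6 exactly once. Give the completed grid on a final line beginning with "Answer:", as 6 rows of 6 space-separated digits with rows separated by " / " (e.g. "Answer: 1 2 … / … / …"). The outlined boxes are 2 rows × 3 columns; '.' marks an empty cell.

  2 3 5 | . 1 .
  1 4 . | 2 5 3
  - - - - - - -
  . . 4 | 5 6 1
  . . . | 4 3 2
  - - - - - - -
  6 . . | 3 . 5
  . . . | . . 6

Step 1. [r6c3∈{1,2,3}] col 3 places 3 nowhere but r6c3. So r6c3=3.
Step 2. [r5c3∈{1,2}] in col 3, 2 fits only at r5c3. So r5c3=2.
Step 3. [r4c2∈{1,5,6}] across col 2, 6 lands solely at r4c2 ⇒ r4c2=6.
Step 4. [r6c2∈{1,5}] col 2 places 5 nowhere but r6c2. So r6c2=5.
Step 5. [r5c5∈{4}] only 4 remains possible at r5c5 ⇒ r5c5=4.
Step 6. [r1c6∈{4}] only 4 remains possible at r1c6, so r1c6=4.
Step 7. [r6c4∈{1}] r6c4's peers cover all but 1 ⇒ r6c4=1.
Step 8. [r5c2∈{1}] r5c2 is down to just 1. So r5c2=1.
Step 9. [r3c2∈{2}] r3c2 has the single candidate 2. So r3c2=2.
Step 10. [r3c1∈{3}] nothing but 3 survives at r3c1, so r3c1=3.
Step 11. [r2c3∈{6}] r2c3's peers cover all but 6. So r2c3=6.
Step 12. [r1c4∈{6}] r1c4 is down to just 6 ⇒ r1c4=6.
Step 13. [r6c1∈{4}] only 4 remains possible at r6c1, so r6c1=4.
Step 14. [r4c3∈{1}] r4c3 is down to just 1. So r4c3=1.
Step 15. [r6c5∈{2}] r6c5 is down to just 2. So r6c5=2.
Step 16. [r4c1∈{5}] r4c1 has the single candidate 5. So r4c1=5.

Answer: 2 3 5 6 1 4 / 1 4 6 2 5 3 / 3 2 4 5 6 1 / 5 6 1 4 3 2 / 6 1 2 3 4 5 / 4 5 3 1 2 6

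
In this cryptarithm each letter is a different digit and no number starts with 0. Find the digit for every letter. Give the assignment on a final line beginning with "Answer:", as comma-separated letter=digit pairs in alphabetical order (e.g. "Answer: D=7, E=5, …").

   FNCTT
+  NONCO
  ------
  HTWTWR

Step 1. [H] H is the leading digit of a 6-digit sum of two 5-digit numbers; the final carry is exactly 1 ⇒ H=1.
Step 2. [col 1: T + O ≡ R (mod 10)] O=7 is one option consistent with column 1 (T + O ≡ R (mod 10), carry-in 0) — take it. So O=7.
Step 3. [col 1: T + O ≡ R (mod 10)] no forcing yet in column 1 (carry-in 0); T=2 is free and consistent — try it, so T=2.
Step 4. [col 1: T + O ≡ R (mod 10)] in column 1 we have T+O≡R with carry-in 0; given T=2, O=7 and digits 1,2,7 already taken and all letters distinct, that pins R to 9, so R=9.
Step 5. [col 2: T + C ≡ W (mod 10)] C=4 is one option consistent with column 2 (T + C ≡ W (mod 10), carry-in 0) — take it ⇒ C=4.
Step 6. [col 2: T + C ≡ W (mod 10)] from column 2 (T=2, C=4, carry-in 0, digits 1,2,4,7,9 already taken and all letters distinct): W must equal 6, so W=6.
Step 7. [col 3: C + N ≡ T (mod 10)] column 3 reads C+N+carry(0)=T with C=4, T=2; with digits 1,2,4,6,7,9 already taken and all letters distinct, the only value for N is 8, so N=8.
Step 8. [col 5: F + N ≡ T (mod 10)] column 5: given N=8, T=2, carry-in 1, and digits 1,2,4,6,7,8,9 already taken and all letters distinct, F+N≡T (mod 10) forces F=3, so F=3.

Answer: C=4, F=3, H=1, N=8, O=7, R=9, T=2, W=6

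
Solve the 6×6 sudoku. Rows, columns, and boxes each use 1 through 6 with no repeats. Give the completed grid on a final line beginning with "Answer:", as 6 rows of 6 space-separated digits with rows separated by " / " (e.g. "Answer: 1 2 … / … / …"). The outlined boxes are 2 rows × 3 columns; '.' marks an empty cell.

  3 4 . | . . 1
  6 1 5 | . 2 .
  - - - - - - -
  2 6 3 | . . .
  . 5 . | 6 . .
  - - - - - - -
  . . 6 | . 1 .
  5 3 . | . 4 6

Step 1. [r4c6∈{2,3,4}] across row 4, 2 lands solely at r4c6, so r4c6=2.
Step 2. [r1c4∈{5}] r1c4 is down to just 5 ⇒ r1c4=5.
Step 3. [r6c4∈{2}] r6c4 is down to just 2. So r6c4=2.
Step 4. [r4c1∈{1,4}] 1 has one home in col 1: r4c1. So r4c1=1.
Step 5. [r5c4∈{3}] r5c4 has the single candidate 3 ⇒ r5c4=3.
Step 6. [r2c4∈{4}] r2c4 has the single candidate 4, so r2c4=4.
Step 7. [r3c6∈{4,5}] 4 has one home in row 3: r3c6. So r3c6=4.
Step 8. [r4c5∈{3}] r4c5's peers cover all but 3. So r4c5=3.
Step 9. [r2c6∈{3}] r2c6 has the single candidate 3, so r2c6=3.
Step 10. [r5c6∈{5}] only 5 remains possible at r5c6 ⇒ r5c6=5.
Step 11. [r5c2∈{2}] r5c2 is down to just 2, so r5c2=2.
Step 12. [r1c3∈{2}] only 2 remains possible at r1c3, so r1c3=2.
Step 13. [r4c3∈{4}] r4c3 has the single candidate 4 ⇒ r4c3=4.
Step 14. [r6c3∈{1}] r6c3's peers cover all but 1, so r6c3=1.
Step 15. [r3c4∈{1}] nothing but 1 survives at r3c4. So r3c4=1.
Step 16. [r5c1∈{4}] r5c1 has the single candidate 4 ⇒ r5c1=4.
Step 17. [r1c5∈{6}] r1c5 has the single candidate 6, so r1c5=6.
Step 18. [r3c5∈{5}] nothing but 5 survives at r3c5, so r3c5=5.

Answer: 3 4 2 5 6 1 / 6 1 5 4 2 3 / 2 6 3 1 5 4 / 1 5 4 6 3 2 / 4 2 6 3 1 5 / 5 3 1 2 4 6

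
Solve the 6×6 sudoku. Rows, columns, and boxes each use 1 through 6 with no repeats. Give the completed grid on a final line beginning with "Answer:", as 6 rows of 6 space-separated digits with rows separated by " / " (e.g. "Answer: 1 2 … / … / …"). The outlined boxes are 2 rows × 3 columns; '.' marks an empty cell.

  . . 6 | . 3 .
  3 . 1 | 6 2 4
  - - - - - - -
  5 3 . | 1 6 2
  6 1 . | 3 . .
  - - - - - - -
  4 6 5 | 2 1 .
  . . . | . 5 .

Step 1. [r6c2∈{2}] r6c2 is down to just 2 ⇒ r6c2=2.
Step 2. [r1c4∈{5}] only 5 remains possible at r1c4 ⇒ r1c4=5.
Step 3. [r5c6∈{3}] nothing but 3 survives at r5c6, so r5c6=3.
Step 4. [r4c3∈{2,4}] r4c3 is the only open cell in row 4 admitting 2, so r4c3=2.
Step 5. [r6c1∈{1}] r6c1 is down to just 1 ⇒ r6c1=1.
Step 6. [r6c3∈{3}] r6c3 is down to just 3 ⇒ r6c3=3.
Step 7. [r1c6∈{1}] r1c6 has the single candidate 1. So r1c6=1.
Step 8. [r6c6∈{6}] nothing but 6 survives at r6c6. So r6c6=6.
Step 9. [r1c2∈{4}] only 4 remains possible at r1c2. So r1c2=4.
Step 10. [r2c2∈{5}] r2c2 is down to just 5. So r2c2=5.
Step 11. [r6c4∈{4}] r6c4 has the single candidate 4. So r6c4=4.
Step 12. [r4c6∈{5}] r4c6 is down to just 5. So r4c6=5.
Step 13. [r1c1∈{2}] r1c1 has the single candidate 2, so r1c1=2.
Step 14. [r4c5∈{4}] nothing but 4 survives at r4c5 ⇒ r4c5=4.
Step 15. [r3c3∈{4}] r3c3 has the single candidate 4 ⇒ r3c3=4.

Answer: 2 4 6 5 3 1 / 3 5 1 6 2 4 / 5 3 4 1 6 2 / 6 1 2 3 4 5 / 4 6 5 2 1 3 / 1 2 3 4 5 6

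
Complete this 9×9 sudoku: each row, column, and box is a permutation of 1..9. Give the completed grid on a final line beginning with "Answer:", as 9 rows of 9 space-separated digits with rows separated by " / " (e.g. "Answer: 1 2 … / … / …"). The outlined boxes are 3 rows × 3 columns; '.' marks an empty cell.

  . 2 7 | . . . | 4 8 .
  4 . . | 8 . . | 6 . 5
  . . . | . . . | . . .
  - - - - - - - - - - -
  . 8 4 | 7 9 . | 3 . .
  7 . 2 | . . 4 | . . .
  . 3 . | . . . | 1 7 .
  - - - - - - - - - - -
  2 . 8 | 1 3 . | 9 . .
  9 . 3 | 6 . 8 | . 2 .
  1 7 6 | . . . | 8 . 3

Step 1. [r4c6∈{1,2,5,6}] in row 4, 1 fits only at r4c6, so r4c6=1.
Step 2. [r6c9∈{2,4,6,8,9}] r6c9 is the only open cell in row 6 admitting 4 ⇒ r6c9=4.
Step 3. [r5c7∈{5}] nothing but 5 survives at r5c7. So r5c7=5.
Step 4. [r3c7∈{2,7}] 2 has one home in col 7: r3c7, so r3c7=2.
Step 5. [r3c9∈{1,7,9}] in box 3, 7 fits only at r3c9 ⇒ r3c9=7.
Step 6. [r4c8∈{6}] r4c8 is down to just 6 ⇒ r4c8=6.
Step 7. [r5c8∈{9}] only 9 remains possible at r5c8. So r5c8=9.
Step 8. [r6c5∈{2,5,6,8}] across row 6, 8 lands solely at r6c5, so r6c5=8.
Step 9. [r4c1∈{5}] nothing but 5 survives at r4c1, so r4c1=5.
Step 10. [r3c3∈{1,5,9}] across col 3, 5 lands solely at r3c3 ⇒ r3c3=5.
Step 11. [r2c3∈{1,9}] across col 3, 1 lands solely at r2c3 ⇒ r2c3=1.
Step 12. [r6c1∈{6}] only 6 remains possible at r6c1 ⇒ r6c1=6.
Step 13. [r3c8∈{1,3}] 1 has one home in col 8: r3c8, so r3c8=1.
Step 14. [r3c2∈{6,9}] in col 2, 6 fits only at r3c2 ⇒ r3c2=6.
Step 15. [r1c6∈{3,5,6,9}] col 6 places 6 nowhere but r1c6, so r1c6=6.
Step 16. [r7c6∈{5,7}] across row 7, 7 lands solely at r7c6, so r7c6=7.
Step 17. [r3c5∈{4}] r3c5's peers cover all but 4, so r3c5=4.
Step 18. [r8c5∈{5}] nothing but 5 survives at r8c5 ⇒ r8c5=5.
Step 19. [r1c4∈{3,5,9}] 5 has one home in row 1: r1c4. So r1c4=5.
Step 20. [r9c5∈{2}] r9c5 has the single candidate 2 ⇒ r9c5=2.
Step 21. [r2c6∈{2,3,9}] in row 2, 2 fits only at r2c6 ⇒ r2c6=2.
Step 22. [r3c6∈{3,9}] 3 has one home in col 6: r3c6, so r3c6=3.
Step 23. [r7c2∈{4,5}] col 2 places 5 nowhere but r7c2 ⇒ r7c2=5.
Step 24. [r9c4∈{4,9}] r9c4 is the only open cell in col 4 admitting 4 ⇒ r9c4=4.
Step 25. [r1c5∈{1}] nothing but 1 survives at r1c5 ⇒ r1c5=1.
Step 26. [r5c2∈{1}] only 1 remains possible at r5c2, so r5c2=1.
Step 27. [r3c1∈{8}] r3c1's peers cover all but 8, so r3c1=8.
Step 28. [r6c3∈{9}] nothing but 9 survives at r6c3. So r6c3=9.
Step 29. [r6c4∈{2}] r6c4 is down to just 2. So r6c4=2.
Step 30. [r5c5∈{6}] only 6 remains possible at r5c5, so r5c5=6.
Step 31. [r1c1∈{3}] r1c1 has the single candidate 3. So r1c1=3.
Step 32. [r9c6∈{9}] only 9 remains possible at r9c6, so r9c6=9.
Step 33. [r2c5∈{7}] r2c5's peers cover all but 7. So r2c5=7.
Step 34. [r7c9∈{6}] nothing but 6 survives at r7c9. So r7c9=6.
Step 35. [r1c9∈{9}] nothing but 9 survives at r1c9. So r1c9=9.
Step 36. [r8c7∈{7}] r8c7 has the single candidate 7, so r8c7=7.
Step 37. [r2c2∈{9}] nothing but 9 survives at r2c2, so r2c2=9.
Step 38. [r4c9∈{2}] r4c9's peers cover all but 2 ⇒ r4c9=2.
Step 39. [r2c8∈{3}] nothing but 3 survives at r2c8 ⇒ r2c8=3.
Step 40. [r9c8∈{5}] only 5 remains possible at r9c8. So r9c8=5.
Step 41. [r5c4∈{3}] r5c4 has the single candidate 3. So r5c4=3.
Step 42. [r6c6∈{5}] r6c6 has the single candidate 5 ⇒ r6c6=5.
Step 43. [r7c8∈{4}] r7c8 is down to just 4 ⇒ r7c8=4.
Step 44. [r8c2∈{4}] only 4 remains possible at r8c2, so r8c2=4.
Step 45. [r5c9∈{8}] r5c9 is down to just 8 ⇒ r5c9=8.
Step 46. [r3c4∈{9}] r3c4 is down to just 9, so r3c4=9.
Step 47. [r8c9∈{1}] only 1 remains possible at r8c9. So r8c9=1.

Answer: 3 2 7 5 1 6 4 8 9 / 4 9 1 8 7 2 6 3 5 / 8 6 5 9 4 3 2 1 7 / 5 8 4 7 9 1 3 6 2 / 7 1 2 3 6 4 5 9 8 / 6 3 9 2 8 5 1 7 4 / 2 5 8 1 3 7 9 4 6 / 9 4 3 6 5 8 7 2 1 / 1 7 6 4 2 9 8 5 3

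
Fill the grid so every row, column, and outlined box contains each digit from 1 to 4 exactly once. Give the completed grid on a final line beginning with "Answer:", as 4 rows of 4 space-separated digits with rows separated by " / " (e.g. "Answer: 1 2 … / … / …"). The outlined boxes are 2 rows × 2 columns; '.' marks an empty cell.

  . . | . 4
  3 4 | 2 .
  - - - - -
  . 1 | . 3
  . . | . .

Step 1. [r3c1∈{2,4}] across row 3, 2 lands solely at r3c1 ⇒ r3c1=2.
Step 2. [r2c4∈{1}] only 1 remains possible at r2c4, so r2c4=1.
Step 3. [r4c3∈{1,4}] 1 has one home in row 4: r4c3, so r4c3=1.
Step 4. [r1c1∈{1}] nothing but 1 survives at r1c1. So r1c1=1.
Step 5. [r4c2∈{3}] r4c2 is down to just 3 ⇒ r4c2=3.
Step 6. [r1c2∈{2}] r1c2's peers cover all but 2 ⇒ r1c2=2.
Step 7. [r1c3∈{3}] nothing but 3 survives at r1c3 ⇒ r1c3=3.
Step 8. [r3c3∈{4}] only 4 remains possible at r3c3, so r3c3=4.
Step 9. [r4c1∈{4}] nothing but 4 survives at r4c1 ⇒ r4c1=4.
Step 10. [r4c4∈{2}] only 2 remains possible at r4c4. So r4c4=2.

Answer: 1 2 3 4 / 3 4 2 1 / 2 1 4 3 / 4 3 1 2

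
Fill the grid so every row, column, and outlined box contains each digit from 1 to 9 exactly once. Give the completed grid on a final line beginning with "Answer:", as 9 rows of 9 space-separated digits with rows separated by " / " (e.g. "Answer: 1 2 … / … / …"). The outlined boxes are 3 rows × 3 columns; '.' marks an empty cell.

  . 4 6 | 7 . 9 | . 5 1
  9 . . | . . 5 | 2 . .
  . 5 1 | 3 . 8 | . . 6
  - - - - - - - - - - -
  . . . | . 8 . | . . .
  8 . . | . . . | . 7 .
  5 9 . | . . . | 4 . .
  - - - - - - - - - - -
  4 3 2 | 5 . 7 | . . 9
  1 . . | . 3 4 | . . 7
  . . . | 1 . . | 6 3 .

Step 1. [r4c1∈{2,3,6,7}] in col 1, 6 fits only at r4c1. So r4c1=6.
Step 2. [r8c4∈{2,6,8,9}] col 4 places 8 nowhere but r8c4, so r8c4=8.
Step 3. [r5c5∈{1,2,4,5,6,9}] in col 5, 5 fits only at r5c5 ⇒ r5c5=5.
Step 4. [r6c8∈{1,2,6,8}] col 8 places 6 nowhere but r6c8. So r6c8=6.
Step 5. [r6c4∈{2}] only 2 remains possible at r6c4. So r6c4=2.
Step 6. [r1c7∈{3,8}] in row 1, 8 fits only at r1c7, so r1c7=8.
Step 7. [r2c9∈{3,4}] 3 has one home in box 3: r2c9 ⇒ r2c9=3.
Step 8. [r5c9∈{2}] r5c9's peers cover all but 2, so r5c9=2.
Step 9. [r5c2∈{1}] nothing but 1 survives at r5c2 ⇒ r5c2=1.
Step 10. [r2c8∈{4}] r2c8's peers cover all but 4. So r2c8=4.
Step 11. [r1c5∈{2}] nothing but 2 survives at r1c5 ⇒ r1c5=2.
Step 12. [r8c7∈{5}] nothing but 5 survives at r8c7 ⇒ r8c7=5.
Step 13. [r9c3∈{5,7,8,9}] row 9 places 5 nowhere but r9c3. So r9c3=5.
Step 14. [r9c2∈{7,8}] box 7 places 8 nowhere but r9c2, so r9c2=8.
Step 15. [r2c2∈{7}] only 7 remains possible at r2c2. So r2c2=7.
Step 16. [r4c3∈{3,4,7}] r4c3 is the only open cell in row 4 admitting 7, so r4c3=7.
Step 17. [r2c4∈{6}] nothing but 6 survives at r2c4. So r2c4=6.
Step 18. [r4c4∈{4,9}] 4 has one home in row 4: r4c4 ⇒ r4c4=4.
Step 19. [r7c7∈{1}] r7c7 is down to just 1, so r7c7=1.
Step 20. [r6c3∈{3}] only 3 remains possible at r6c3 ⇒ r6c3=3.
Step 21. [r4c8∈{1,9}] 1 has one home in col 8: r4c8 ⇒ r4c8=1.
Step 22. [r4c7∈{3,9}] r4c7 is the only open cell in row 4 admitting 9 ⇒ r4c7=9.
Step 23. [r5c6∈{3,6}] in row 5, 6 fits only at r5c6, so r5c6=6.
Step 24. [r2c5∈{1}] r2c5 has the single candidate 1. So r2c5=1.
Step 25. [r9c9∈{4}] r9c9 is down to just 4. So r9c9=4.
Step 26. [r9c1∈{7}] only 7 remains possible at r9c1 ⇒ r9c1=7.
Step 27. [r4c9∈{5}] only 5 remains possible at r4c9 ⇒ r4c9=5.
Step 28. [r1c1∈{3}] r1c1's peers cover all but 3 ⇒ r1c1=3.
Step 29. [r4c2∈{2}] r4c2's peers cover all but 2 ⇒ r4c2=2.
Step 30. [r5c3∈{4}] r5c3 has the single candidate 4. So r5c3=4.
Step 31. [r3c7∈{7}] r3c7 is down to just 7. So r3c7=7.
Step 32. [r8c2∈{6}] r8c2's peers cover all but 6 ⇒ r8c2=6.
Step 33. [r4c6∈{3}] nothing but 3 survives at r4c6. So r4c6=3.
Step 34. [r6c5∈{7}] only 7 remains possible at r6c5 ⇒ r6c5=7.
Step 35. [r3c8∈{9}] r3c8's peers cover all but 9 ⇒ r3c8=9.
Step 36. [r3c1∈{2}] r3c1's peers cover all but 2, so r3c1=2.
Step 37. [r2c3∈{8}] only 8 remains possible at r2c3. So r2c3=8.
Step 38. [r3c5∈{4}] r3c5 is down to just 4, so r3c5=4.
Step 39. [r8c8∈{2}] r8c8 has the single candidate 2 ⇒ r8c8=2.
Step 40. [r7c5∈{6}] nothing but 6 survives at r7c5, so r7c5=6.
Step 41. [r6c6∈{1}] r6c6 has the single candidate 1. So r6c6=1.
Step 42. [r9c6∈{2}] nothing but 2 survives at r9c6. So r9c6=2.
Step 43. [r5c7∈{3}] r5c7 has the single candidate 3. So r5c7=3.
Step 44. [r7c8∈{8}] nothing but 8 survives at r7c8 ⇒ r7c8=8.
Step 45. [r6c9∈{8}] r6c9 has the single candidate 8. So r6c9=8.
Step 46. [r9c5∈{9}] only 9 remains possible at r9c5 ⇒ r9c5=9.
Step 47. [r5c4∈{9}] only 9 remains possible at r5c4, so r5c4=9.
Step 48. [r8c3∈{9}] nothing but 9 survives at r8c3 ⇒ r8c3=9.

Answer: 3 4 6 7 2 9 8 5 1 / 9 7 8 6 1 5 2 4 3 / 2 5 1 3 4 8 7 9 6 / 6 2 7 4 8 3 9 1 5 / 8 1 4 9 5 6 3 7 2 / 5 9 3 2 7 1 4 6 8 / 4 3 2 5 6 7 1 8 9 / 1 6 9 8 3 4 5 2 7 / 7 8 5 1 9 2 6 3 4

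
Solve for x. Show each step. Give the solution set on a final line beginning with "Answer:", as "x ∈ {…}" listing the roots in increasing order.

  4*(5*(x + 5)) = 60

Step 1. [4*(5*(x + 5)) = 60] 4 out front; divide by 4, so div: 5*(x + 5) = 15.
Step 2. [5*(x + 5) = 15] 5 out front; divide by 5. So div: x + 5 = 3.
Step 3. [x + 5 = 3] subtract 5: x sits inside (… + 5), so sub: x = -2.

Answer: x ∈ {-2}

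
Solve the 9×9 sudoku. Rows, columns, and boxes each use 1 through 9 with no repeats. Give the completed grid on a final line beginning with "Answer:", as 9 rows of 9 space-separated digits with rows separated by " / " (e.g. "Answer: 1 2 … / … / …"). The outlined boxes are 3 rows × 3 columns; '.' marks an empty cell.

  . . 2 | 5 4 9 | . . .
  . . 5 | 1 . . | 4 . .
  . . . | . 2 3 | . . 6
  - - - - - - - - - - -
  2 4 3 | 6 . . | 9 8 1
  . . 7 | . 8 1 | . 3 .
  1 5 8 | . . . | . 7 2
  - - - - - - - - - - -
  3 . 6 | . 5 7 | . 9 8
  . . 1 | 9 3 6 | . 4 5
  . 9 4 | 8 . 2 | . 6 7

Step 1. [r3c4∈{7}] only 7 remains possible at r3c4 ⇒ r3c4=7.
Step 2. [r1c7∈{1,3,7,8}] across col 7, 7 lands solely at r1c7. So r1c7=7.
Step 3. [r5c2∈{6}] r5c2's peers cover all but 6. So r5c2=6.
Step 4. [r3c7∈{1,5,8}] 8 has one home in col 7: r3c7. So r3c7=8.
Step 5. [r7c4∈{4}] r7c4's peers cover all but 4. So r7c4=4.
Step 6. [r8c7∈{2}] nothing but 2 survives at r8c7. So r8c7=2.
Step 7. [r1c9∈{3}] r1c9 has the single candidate 3 ⇒ r1c9=3.
Step 8. [r2c2∈{3,7,8}] 3 has one home in row 2: r2c2 ⇒ r2c2=3.
Step 9. [r2c1∈{6,7,8,9}] across row 2, 7 lands solely at r2c1. So r2c1=7.
Step 10. [r3c2∈{1}] only 1 remains possible at r3c2 ⇒ r3c2=1.
Step 11. [r8c1∈{8}] r8c1's peers cover all but 8, so r8c1=8.
Step 12. [r3c1∈{4,9}] in row 3, 4 fits only at r3c1 ⇒ r3c1=4.
Step 13. [r9c5∈{1}] r9c5 has the single candidate 1. So r9c5=1.
Step 14. [r9c1∈{5}] r9c1 is down to just 5, so r9c1=5.
Step 15. [r9c7∈{3}] r9c7's peers cover all but 3. So r9c7=3.
Step 16. [r5c1∈{9}] nothing but 9 survives at r5c1, so r5c1=9.
Step 17. [r6c4∈{3}] r6c4's peers cover all but 3 ⇒ r6c4=3.
Step 18. [r8c2∈{7}] r8c2's peers cover all but 7 ⇒ r8c2=7.
Step 19. [r5c7∈{5}] nothing but 5 survives at r5c7 ⇒ r5c7=5.
Step 20. [r1c8∈{1}] r1c8's peers cover all but 1, so r1c8=1.
Step 21. [r4c5∈{7}] r4c5 is down to just 7. So r4c5=7.
Step 22. [r6c5∈{9}] only 9 remains possible at r6c5. So r6c5=9.
Step 23. [r3c8∈{5}] r3c8 has the single candidate 5. So r3c8=5.
Step 24. [r4c6∈{5}] r4c6's peers cover all but 5. So r4c6=5.
Step 25. [r5c4∈{2}] r5c4 has the single candidate 2, so r5c4=2.
Step 26. [r6c7∈{6}] only 6 remains possible at r6c7, so r6c7=6.
Step 27. [r3c3∈{9}] r3c3 is down to just 9. So r3c3=9.
Step 28. [r2c6∈{8}] only 8 remains possible at r2c6 ⇒ r2c6=8.
Step 29. [r6c6∈{4}] r6c6's peers cover all but 4. So r6c6=4.
Step 30. [r7c2∈{2}] r7c2 is down to just 2, so r7c2=2.
Step 31. [r1c1∈{6}] nothing but 6 survives at r1c1. So r1c1=6.
Step 32. [r2c8∈{2}] r2c8 is down to just 2 ⇒ r2c8=2.
Step 33. [r2c5∈{6}] r2c5 has the single candidate 6 ⇒ r2c5=6.
Step 34. [r5c9∈{4}] r5c9 has the single candidate 4. So r5c9=4.
Step 35. [r1c2∈{8}] r1c2 has the single candidate 8. So r1c2=8.
Step 36. [r7c7∈{1}] r7c7 has the single candidate 1 ⇒ r7c7=1.
Step 37. [r2c9∈{9}] only 9 remains possible at r2c9. So r2c9=9.

Answer: 6 8 2 5 4 9 7 1 3 / 7 3 5 1 6 8 4 2 9 / 4 1 9 7 2 3 8 5 6 / 2 4 3 6 7 5 9 8 1 / 9 6 7 2 8 1 5 3 4 / 1 5 8 3 9 4 6 7 2 / 3 2 6 4 5 7 1 9 8 / 8 7 1 9 3 6 2 4 5 / 5 9 4 8 1 2 3 6 7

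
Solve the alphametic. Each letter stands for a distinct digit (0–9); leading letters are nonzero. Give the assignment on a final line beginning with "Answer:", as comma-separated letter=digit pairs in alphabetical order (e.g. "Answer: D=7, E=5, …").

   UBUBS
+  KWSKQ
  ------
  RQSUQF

Step 1. [col 1: S + Q ≡ F (mod 10)] column 1 (S + Q ≡ F (mod 10), carry-in 0) doesn't pin Q yet; pick Q=5 and continue. So Q=5.
Step 2. [R] adding two 5-digit numbers gives at most 5+1 digits, and here it does — R is that final carry and must be 1, so R=1.
Step 3. [col 1: S + Q ≡ F (mod 10)] F=4 is one option consistent with column 1 (S + Q ≡ F (mod 10), carry-in 0) — take it. So F=4.
Step 4. [col 1: S + Q ≡ F (mod 10)] column 1 reads S+Q+carry(0)=F with Q=5, F=4; with digits 1,4,5 already taken and all letters distinct, the only value for S is 9 ⇒ S=9.
Step 5. [col 2: B + K ≡ Q (mod 10)] no forcing yet in column 2 (carry-in 1); K=8 is free and consistent — try it ⇒ K=8.
Step 6. [col 2: B + K ≡ Q (mod 10)] in column 2 we have B+K≡Q with carry-in 1; given K=8, Q=5 and digits 1,4,5,8,9 already taken and all letters distinct, that pins B to 6. So B=6.
Step 7. [col 3: U + S ≡ U (mod 10)] U=7 is one option consistent with column 3 (U + S ≡ U (mod 10), carry-in 1) — take it. So U=7.
Step 8. [col 4: B + W ≡ S (mod 10)] column 4 reads B+W+carry(1)=S with B=6, S=9; with digits 1,4,5,6,7,8,9 already taken and all letters distinct, the only value for W is 2, so W=2.

Answer: B=6, F=4, K=8, Q=5, R=1, S=9, U=7, W=2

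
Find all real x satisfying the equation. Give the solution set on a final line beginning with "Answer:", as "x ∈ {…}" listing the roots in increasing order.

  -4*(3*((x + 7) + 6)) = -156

Step 1. [-4*(3*((x + 7) + 6)) = -156] divide by the outer -4. So div: 3*((x + 7) + 6) = 39.
Step 2. [3*((x + 7) + 6) = 39] divide by the outer 3, so div: (x + 7) + 6 = 13.
Step 3. [(x + 7) + 6 = 13] peel the +6: subtract 6 from each side ⇒ sub: x + 7 = 7.
Step 4. [x + 7 = 7] the outer +7 inverts by subtracting 7 ⇒ sub: x = 0.

Answer: x ∈ {0}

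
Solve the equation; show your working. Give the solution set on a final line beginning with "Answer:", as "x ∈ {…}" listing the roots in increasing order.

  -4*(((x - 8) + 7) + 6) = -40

Step 1. [-4*(((x - 8) + 7) + 6) = -40] -4·(inner) — divide through by -4. So div: ((x - 8) + 7) + 6 = 10.
Step 2. [((x - 8) + 7) + 6 = 10] 6 comes off first (subtract 6) ⇒ sub: (x - 8) + 7 = 4.
Step 3. [(x - 8) + 7 = 4] peel the +7: subtract 7 from each side, so sub: x - 8 = -3.
Step 4. [x - 8 = -3] peel the -8: add 8 from each side, so sub: x = 5.

Answer: x ∈ {5}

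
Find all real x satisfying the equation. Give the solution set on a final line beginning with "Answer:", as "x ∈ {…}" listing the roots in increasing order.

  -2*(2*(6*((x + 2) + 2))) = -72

Step 1. [-2*(2*(6*((x + 2) + 2))) = -72] LHS = -2·(…); ÷-2 both sides. So div: 2*(6*((x + 2) + 2)) = 36.
Step 2. [2*(6*((x + 2) + 2)) = 36] leading coefficient 2: divide by 2, so div: 6*((x + 2) + 2) = 18.
Step 3. [6*((x + 2) + 2) = 18] 6 out front; divide by 6, so div: (x + 2) + 2 = 3.
Step 4. [(x + 2) + 2 = 3] subtract 2: x sits inside (… + 2). So sub: x + 2 = 1.
Step 5. [x + 2 = 1] +2 is outermost — subtract 2 both sides. So sub: x = -1.

Answer: x ∈ {-1}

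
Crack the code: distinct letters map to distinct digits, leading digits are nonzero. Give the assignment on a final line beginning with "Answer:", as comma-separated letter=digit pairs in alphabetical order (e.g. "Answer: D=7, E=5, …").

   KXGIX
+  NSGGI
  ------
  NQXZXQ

Step 1. [col 1: X + I ≡ Q (mod 10)] column 1 (X + I ≡ Q (mod 10), carry-in 0) doesn't pin I yet; pick I=6 and continue, so I=6.
Step 2. [col 1: X + I ≡ Q (mod 10)] column 1 (X + I ≡ Q (mod 10), carry-in 0) doesn't pin X yet; pick X=4 and continue. So X=4.
Step 3. [col 1: X + I ≡ Q (mod 10)] from column 1 (X=4, I=6, carry-in 0, digits 4,6 already taken and all letters distinct): Q must equal 0 ⇒ Q=0.
Step 4. [col 2: I + G ≡ X (mod 10)] from column 2 (I=6, X=4, carry-in 1, digits 0,4,6 already taken and all letters distinct): G must equal 7, so G=7.
Step 5. [col 3: G + G ≡ Z (mod 10)] column 3 reads G+G+carry(1)=Z with G=7; with digits 0,4,6,7 already taken and all letters distinct, the only value for Z is 5, so Z=5.
Step 6. [N] the sum has 6 digits but both addends have 5; that extra leading digit N is the final carry, namely 1 ⇒ N=1.
Step 7. [col 4: X + S ≡ X (mod 10)] from column 4 (X=4, carry-in 1, digits 0,1,4,5,6,7 already taken and all letters distinct): S must equal 9 ⇒ S=9.
Step 8. [col 5: K + N ≡ Q (mod 10)] from column 5 (N=1, Q=0, carry-in 1, digits 0,1,4,5,6,7,9 already taken and all letters distinct): K must equal 8. So K=8.

Answer: G=7, I=6, K=8, N=1, Q=0, S=9, X=4, Z=5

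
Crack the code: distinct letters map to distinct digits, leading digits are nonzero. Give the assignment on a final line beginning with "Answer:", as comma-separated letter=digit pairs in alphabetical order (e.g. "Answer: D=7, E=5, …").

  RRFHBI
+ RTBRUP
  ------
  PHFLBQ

Step 1. [col 1: I + P ≡ Q (mod 10)] P=4 is one option consistent with column 1 (I + P ≡ Q (mod 10), carry-in 0) — take it. So P=4.
Step 2. [col 1: I + P ≡ Q (mod 10)] no forcing yet in column 1 (carry-in 0); I=7 is free and consistent — try it, so I=7.
Step 3. [col 1: I + P ≡ Q (mod 10)] from column 1 (I=7, P=4, carry-in 0, digits 4,7 already taken and all letters distinct): Q must equal 1, so Q=1.
Step 4. [col 2: B + U ≡ B (mod 10)] column 2: given nothing yet, carry-in 1, and digits 1,4,7 already taken and all letters distinct, B+U≡B (mod 10) forces U=9 ⇒ U=9.
Step 5. [col 2: B + U ≡ B (mod 10)] B=0 is one option consistent with column 2 (B + U ≡ B (mod 10), carry-in 1) — take it, so B=0.
Step 6. [col 3: H + R ≡ L (mod 10)] column 3 (H + R ≡ L (mod 10), carry-in 1) doesn't pin H yet; pick H=5 and continue. So H=5.
Step 7. [col 3: H + R ≡ L (mod 10)] column 3 (H + R ≡ L (mod 10), carry-in 1) doesn't pin L yet; pick L=8 and continue. So L=8.
Step 8. [col 3: H + R ≡ L (mod 10)] from column 3 (H=5, L=8, carry-in 1, digits 0,1,4,5,7,8,9 already taken and all letters distinct): R must equal 2 ⇒ R=2.
Step 9. [col 4: F + B ≡ F (mod 10)] no forcing yet in column 4 (carry-in 0); F=6 is free and consistent — try it, so F=6.
Step 10. [col 5: R + T ≡ H (mod 10)] column 5: given R=2, H=5, carry-in 0, and digits 0,1,2,4,5,6,7,8,9 already taken and all letters distinct, R+T≡H (mod 10) forces T=3 ⇒ T=3.

Answer: B=0, F=6, H=5, I=7, L=8, P=4, Q=1, R=2, T=3, U=9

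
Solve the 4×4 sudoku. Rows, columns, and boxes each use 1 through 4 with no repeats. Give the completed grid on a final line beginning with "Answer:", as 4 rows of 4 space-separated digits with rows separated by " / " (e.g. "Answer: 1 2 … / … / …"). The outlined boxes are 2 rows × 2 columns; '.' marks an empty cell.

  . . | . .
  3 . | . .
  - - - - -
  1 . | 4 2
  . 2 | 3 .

Step 1. [r2c3∈{1,2}] 2 has one home in row 2: r2c3. So r2c3=2.
Step 2. [r1c3∈{1}] r1c3's peers cover all but 1. So r1c3=1.
Step 3. [r1c2∈{4}] r1c2's peers cover all but 4, so r1c2=4.
Step 4. [r3c2∈{3}] only 3 remains possible at r3c2. So r3c2=3.
Step 5. [r1c4∈{3}] r1c4's peers cover all but 3. So r1c4=3.
Step 6. [r2c4∈{4}] r2c4 is down to just 4, so r2c4=4.
Step 7. [r4c1∈{4}] r4c1's peers cover all but 4, so r4c1=4.
Step 8. [r2c2∈{1}] only 1 remains possible at r2c2 ⇒ r2c2=1.
Step 9. [r4c4∈{1}] nothing but 1 survives at r4c4. So r4c4=1.
Step 10. [r1c1∈{2}] only 2 remains possible at r1c1, so r1c1=2.

Answer: 2 4 1 3 / 3 1 2 4 / 1 3 4 2 / 4 2 3 1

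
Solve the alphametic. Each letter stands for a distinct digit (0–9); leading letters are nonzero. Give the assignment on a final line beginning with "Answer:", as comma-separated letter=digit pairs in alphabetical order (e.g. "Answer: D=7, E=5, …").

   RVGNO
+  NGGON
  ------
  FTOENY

Step 1. [col 1: O + N ≡ Y (mod 10)] column 1 (O + N ≡ Y (mod 10), carry-in 0) doesn't pin N yet; pick N=4 and continue ⇒ N=4.
Step 2. [col 1: O + N ≡ Y (mod 10)] no forcing yet in column 1 (carry-in 0); O=9 is free and consistent — try it, so O=9.
Step 3. [col 1: O + N ≡ Y (mod 10)] column 1: given O=9, N=4, carry-in 0, and digits 4,9 already taken and all letters distinct, O+N≡Y (mod 10) forces Y=3 ⇒ Y=3.
Step 4. [col 3: G + G ≡ E (mod 10)] column 3 (G + G ≡ E (mod 10), carry-in 1) doesn't pin E yet; pick E=5 and continue ⇒ E=5.
Step 5. [col 3: G + G ≡ E (mod 10)] G=2 is one option consistent with column 3 (G + G ≡ E (mod 10), carry-in 1) — take it, so G=2.
Step 6. [F] the sum has 6 digits but both addends have 5; that extra leading digit F is the final carry, namely 1 ⇒ F=1.
Step 7. [col 4: V + G ≡ O (mod 10)] in column 4 we have V+G≡O with carry-in 0; given G=2, O=9 and digits 1,2,3,4,5,9 already taken and all letters distinct, that pins V to 7. So V=7.
Step 8. [col 5: R + N ≡ T (mod 10)] from column 5 (N=4, carry-in 0, digits 1,2,3,4,5,7,9 already taken and all letters distinct): T must equal 0, so T=0.
Step 9. [col 5: R + N ≡ T (mod 10)] column 5 reads R+N+carry(0)=T with N=4, T=0; with digits 0,1,2,3,4,5,7,9 already taken and all letters distinct, the only value for R is 6. So R=6.

Answer: E=5, F=1, G=2, N=4, O=9, R=6, T=0, V=7, Y=3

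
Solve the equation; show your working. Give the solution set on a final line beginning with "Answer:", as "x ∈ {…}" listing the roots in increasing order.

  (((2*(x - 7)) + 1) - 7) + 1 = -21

Step 1. [(((2*(x - 7)) + 1) - 7) + 1 = -21] +1 is outermost — subtract 1 both sides ⇒ sub: ((2*(x - 7)) + 1) - 7 = -22.
Step 2. [((2*(x - 7)) + 1) - 7 = -22] peel the -7: add 7 from each side. So sub: (2*(x - 7)) + 1 = -15.
Step 3. [(2*(x - 7)) + 1 = -15] 1 comes off first (subtract 1). So sub: 2*(x - 7) = -16.
Step 4. [2*(x - 7) = -16] 2·(inner) — divide through by 2 ⇒ div: x - 7 = -8.
Step 5. [x - 7 = -8] the outer -7 inverts by adding 7, so sub: x = -1.

Answer: x ∈ {-1}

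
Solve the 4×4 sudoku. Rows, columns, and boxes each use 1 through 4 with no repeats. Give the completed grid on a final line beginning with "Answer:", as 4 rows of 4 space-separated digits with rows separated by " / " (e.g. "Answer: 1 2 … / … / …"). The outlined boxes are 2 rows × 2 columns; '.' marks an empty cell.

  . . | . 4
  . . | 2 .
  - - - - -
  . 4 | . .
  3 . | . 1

Step 1. [r2c4∈{3}] nothing but 3 survives at r2c4, so r2c4=3.
Step 2. [r2c2∈{1}] r2c2's peers cover all but 1. So r2c2=1.
Step 3. [r4c2∈{2}] r4c2 is down to just 2, so r4c2=2.
Step 4. [r3c3∈{3}] r3c3 has the single candidate 3 ⇒ r3c3=3.
Step 5. [r4c3∈{4}] r4c3 has the single candidate 4 ⇒ r4c3=4.
Step 6. [r3c4∈{2}] only 2 remains possible at r3c4. So r3c4=2.
Step 7. [r1c3∈{1}] r1c3's peers cover all but 1, so r1c3=1.
Step 8. [r2c1∈{4}] r2c1 has the single candidate 4. So r2c1=4.
Step 9. [r1c1∈{2}] only 2 remains possible at r1c1. So r1c1=2.
Step 10. [r1c2∈{3}] r1c2's peers cover all but 3. So r1c2=3.
Step 11. [r3c1∈{1}] nothing but 1 survives at r3c1. So r3c1=1.

Answer: 2 3 1 4 / 4 1 2 3 / 1 4 3 2 / 3 2 4 1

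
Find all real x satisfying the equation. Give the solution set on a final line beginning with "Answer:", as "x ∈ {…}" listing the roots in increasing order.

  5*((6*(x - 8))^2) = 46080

Step 1. [5*((6*(x - 8))^2) = 46080] 5·(inner) — divide through by 5, so div: (6*(x - 8))^2 = 9216.
Step 2. [(6*(x - 8))^2 = 9216] LHS squared, RHS 9216 ≥ 0: apply √ (±). So sqrt: 6*(x - 8) = 96 or -96.
Step 3. [6*(x - 8) = 96 or -96] leading coefficient 6: divide by 6 ⇒ div: x - 8 = 16 or -16.
Step 4. [x - 8 = 16 or -16] peel the -8: add 8 from each side, so sub: x = 24 or -8.

Answer: x ∈ {-8, 24}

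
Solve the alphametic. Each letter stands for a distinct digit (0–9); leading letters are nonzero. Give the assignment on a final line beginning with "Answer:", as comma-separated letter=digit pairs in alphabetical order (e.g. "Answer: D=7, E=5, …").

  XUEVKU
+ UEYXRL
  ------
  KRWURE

Step 1. [col 1: U + L ≡ E (mod 10)] several values work for U in column 1 (U + L ≡ E (mod 10), carry-in 0); try U=6, so U=6.
Step 2. [col 1: U + L ≡ E (mod 10)] column 1 (U + L ≡ E (mod 10), carry-in 0) doesn't pin L yet; pick L=8 and continue ⇒ L=8.
Step 3. [col 1: U + L ≡ E (mod 10)] from column 1 (U=6, L=8, carry-in 0, digits 6,8 already taken and all letters distinct): E must equal 4 ⇒ E=4.
Step 4. [col 2: K + R ≡ R (mod 10)] in column 2 we have K+R≡R with carry-in 1; given nothing yet and digits 4,6,8 already taken and all letters distinct, that pins K to 9, so K=9.
Step 5. [col 2: K + R ≡ R (mod 10)] R=0 is one option consistent with column 2 (K + R ≡ R (mod 10), carry-in 1) — take it, so R=0.
Step 6. [col 3: V + X ≡ U (mod 10)] no forcing yet in column 3 (carry-in 1); X=2 is free and consistent — try it. So X=2.
Step 7. [col 3: V + X ≡ U (mod 10)] in column 3 we have V+X≡U with carry-in 1; given X=2, U=6 and digits 0,2,4,6,8,9 already taken and all letters distinct, that pins V to 3, so V=3.
Step 8. [col 4: E + Y ≡ W (mod 10)] several values work for Y in column 4 (E + Y ≡ W (mod 10), carry-in 0); try Y=1, so Y=1.
Step 9. [col 4: E + Y ≡ W (mod 10)] from column 4 (E=4, Y=1, carry-in 0, digits 0,1,2,3,4,6,8,9 already taken and all letters distinct): W must equal 5. So W=5.

Answer: E=4, K=9, L=8, R=0, U=6, V=3, W=5, X=2, Y=1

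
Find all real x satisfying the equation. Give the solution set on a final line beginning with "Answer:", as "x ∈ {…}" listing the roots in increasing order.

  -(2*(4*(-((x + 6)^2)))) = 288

Step 1. [-(2*(4*(-((x + 6)^2)))) = 288] leading − — multiply by −1 ⇒ neg: 2*(4*(-((x + 6)^2))) = -288.
Step 2. [2*(4*(-((x + 6)^2))) = -288] LHS = 2·(…); ÷2 both sides, so div: 4*(-((x + 6)^2)) = -144.
Step 3. [4*(-((x + 6)^2)) = -144] LHS = 4·(…); ÷4 both sides ⇒ div: -((x + 6)^2) = -36.
Step 4. [-((x + 6)^2) = -36] leading − — multiply by −1, so neg: (x + 6)^2 = 36.
Step 5. [(x + 6)^2 = 36] 36 ≥ 0, LHS is (·)² — take ±√ ⇒ sqrt: x + 6 = 6 or -6.
Step 6. [x + 6 = 6 or -6] the outer +6 inverts by subtracting 6. So sub: x = 0 or -12.

Answer: x ∈ {-12, 0}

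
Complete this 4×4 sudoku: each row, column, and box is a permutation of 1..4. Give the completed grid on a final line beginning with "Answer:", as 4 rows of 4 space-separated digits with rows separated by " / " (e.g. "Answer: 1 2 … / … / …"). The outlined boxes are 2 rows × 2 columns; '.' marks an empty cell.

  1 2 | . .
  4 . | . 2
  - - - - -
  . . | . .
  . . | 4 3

Step 1. [r3c1∈{2,3}] 3 has one home in col 1: r3c1, so r3c1=3.
Step 2. [r3c4∈{1}] r3c4 has the single candidate 1 ⇒ r3c4=1.
Step 3. [r2c2∈{3}] r2c2's peers cover all but 3 ⇒ r2c2=3.
Step 4. [r3c2∈{4}] only 4 remains possible at r3c2, so r3c2=4.
Step 5. [r4c2∈{1}] only 1 remains possible at r4c2. So r4c2=1.
Step 6. [r1c3∈{3}] r1c3's peers cover all but 3. So r1c3=3.
Step 7. [r2c3∈{1}] only 1 remains possible at r2c3. So r2c3=1.
Step 8. [r1c4∈{4}] r1c4 is down to just 4, so r1c4=4.
Step 9. [r4c1∈{2}] r4c1's peers cover all but 2, so r4c1=2.
Step 10. [r3c3∈{2}] only 2 remains possible at r3c3 ⇒ r3c3=2.

Answer: 1 2 3 4 / 4 3 1 2 / 3 4 2 1 / 2 1 4 3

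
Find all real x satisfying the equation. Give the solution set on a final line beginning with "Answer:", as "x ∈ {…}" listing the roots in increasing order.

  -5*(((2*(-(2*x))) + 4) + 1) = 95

Step 1. [-5*(((2*(-(2*x))) + 4) + 1) = 95] LHS = -5·(…); ÷-5 both sides, so div: ((2*(-(2*x))) + 4) + 1 = -19.
Step 2. [((2*(-(2*x))) + 4) + 1 = -19] peel the +1: subtract 1 from each side, so sub: (2*(-(2*x))) + 4 = -20.
Step 3. [(2*(-(2*x))) + 4 = -20] +4 is outermost — subtract 4 both sides. So sub: 2*(-(2*x)) = -24.
Step 4. [2*(-(2*x)) = -24] leading coefficient 2: divide by 2 ⇒ div: -(2*x) = -12.
Step 5. [-(2*x) = -12] leading − — multiply by −1, so neg: 2*x = 12.
Step 6. [2*x = 12] 2 out front; divide by 2 ⇒ div: x = 6.

Answer: x ∈ {6}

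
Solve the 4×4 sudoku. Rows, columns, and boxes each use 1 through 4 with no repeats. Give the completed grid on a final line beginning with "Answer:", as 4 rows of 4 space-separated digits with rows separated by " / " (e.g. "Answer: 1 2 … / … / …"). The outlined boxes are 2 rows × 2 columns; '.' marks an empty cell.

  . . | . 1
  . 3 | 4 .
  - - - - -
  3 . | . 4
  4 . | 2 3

Step 1. [r1c1∈{2}] r1c1's peers cover all but 2 ⇒ r1c1=2.
Step 2. [r4c2∈{1}] r4c2 is down to just 1 ⇒ r4c2=1.
Step 3. [r1c3∈{3}] r1c3 has the single candidate 3, so r1c3=3.
Step 4. [r2c4∈{2}] r2c4 is down to just 2 ⇒ r2c4=2.
Step 5. [r3c2∈{2}] r3c2's peers cover all but 2 ⇒ r3c2=2.
Step 6. [r3c3∈{1}] r3c3's peers cover all but 1, so r3c3=1.
Step 7. [r2c1∈{1}] nothing but 1 survives at r2c1 ⇒ r2c1=1.
Step 8. [r1c2∈{4}] r1c2 has the single candidate 4 ⇒ r1c2=4.

Answer: 2 4 3 1 / 1 3 4 2 / 3 2 1 4 / 4 1 2 3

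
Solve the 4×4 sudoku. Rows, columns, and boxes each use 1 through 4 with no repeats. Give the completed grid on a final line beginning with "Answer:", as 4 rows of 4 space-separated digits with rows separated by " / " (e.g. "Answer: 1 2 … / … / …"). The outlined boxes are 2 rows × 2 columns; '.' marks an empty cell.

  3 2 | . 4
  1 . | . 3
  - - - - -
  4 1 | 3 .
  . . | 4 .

Step 1. [r4c4∈{1,2}] across row 4, 1 lands solely at r4c4. So r4c4=1.
Step 2. [r2c2∈{4}] r2c2 is down to just 4. So r2c2=4.
Step 3. [r4c2∈{3}] only 3 remains possible at r4c2 ⇒ r4c2=3.
Step 4. [r3c4∈{2}] r3c4 has the single candidate 2. So r3c4=2.
Step 5. [r1c3∈{1}] nothing but 1 survives at r1c3. So r1c3=1.
Step 6. [r4c1∈{2}] only 2 remains possible at r4c1 ⇒ r4c1=2.
Step 7. [r2c3∈{2}] only 2 remains possible at r2c3 ⇒ r2c3=2.

Answer: 3 2 1 4 / 1 4 2 3 / 4 1 3 2 / 2 3 4 1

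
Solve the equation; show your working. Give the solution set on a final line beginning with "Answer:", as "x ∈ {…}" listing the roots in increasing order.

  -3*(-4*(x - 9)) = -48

Step 1. [-3*(-4*(x - 9)) = -48] divide by the outer -3, so div: -4*(x - 9) = 16.
Step 2. [-4*(x - 9) = 16] -4 out front; divide by -4 ⇒ div: x - 9 = -4.
Step 3. [x - 9 = -4] 9 comes off first (add 9). So sub: x = 5.

Answer: x ∈ {5}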